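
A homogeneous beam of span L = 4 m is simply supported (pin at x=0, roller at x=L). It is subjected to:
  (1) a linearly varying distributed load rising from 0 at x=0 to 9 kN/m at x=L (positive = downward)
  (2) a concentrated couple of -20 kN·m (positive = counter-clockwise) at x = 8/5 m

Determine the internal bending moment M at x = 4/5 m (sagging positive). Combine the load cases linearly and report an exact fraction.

Load 1 — triangular load w₀=9 kN/m (0→w₀ over full span):
  M_1 = w₀Lx/6 - w₀x³/(6L) = 9·4·(4/5)/6 - 9·(4/5)³/(6·4) = 576/125 kN·m
Load 2 — applied couple M₀=-20 kN·m at a=8/5 m (b=L-a=12/5):
  M_2 = M₀x/L  [x≤a] = (-20)·(4/5)/4 = -4 kN·m
Superposition: M = Σ M_i = 76/125 kN·m ≈ 0.608000 kN·m

M(4/5) = 76/125 kN·m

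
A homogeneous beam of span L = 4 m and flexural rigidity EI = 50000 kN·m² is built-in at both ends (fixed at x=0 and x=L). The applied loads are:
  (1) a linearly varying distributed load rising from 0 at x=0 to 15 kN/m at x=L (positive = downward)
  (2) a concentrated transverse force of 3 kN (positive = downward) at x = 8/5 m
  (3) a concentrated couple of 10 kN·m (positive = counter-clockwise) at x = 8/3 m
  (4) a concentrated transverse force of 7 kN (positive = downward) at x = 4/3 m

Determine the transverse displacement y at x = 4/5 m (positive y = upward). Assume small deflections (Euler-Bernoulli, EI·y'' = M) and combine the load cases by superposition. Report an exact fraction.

y(4/5) = -305053/3955078125 m

Load 1 — triangular load w₀=15 kN/m (0→w₀ over full span):
  y_1 = -w₀x²(L-x)²(x+2L)/(120LEI) = -15·(4/5)²·(4-(4/5))²·((4/5)+2·4)/(120·4·50000) = -352/9765625 m
Load 2 — point force P=3 kN at a=8/5 m (b=L-a=12/5):
  y_2 = -Pb²x²(3aL-(3a+b)x)/(6L³EI)  [x≤a] = -3·(12/5)²·(4/5)²·(3·(8/5)·4-(3·(8/5)+(12/5))·(4/5))/(6·4³·50000) = -378/48828125 m
Load 3 — applied couple M₀=10 kN·m at a=8/3 m (b=L-a=4/3):
  y_3 = (R_Ax³/6 - M_Ax²/2)/EI  [x≤a] with R_A=10/3, M_A=10/3 = ((10/3)·(4/5)³/6 - (10/3)·(4/5)²/2)/50000 = -11/703125 m
Load 4 — point force P=7 kN at a=4/3 m (b=L-a=8/3):
  y_4 = -Pb²x²(3aL-(3a+b)x)/(6L³EI)  [x≤a] = -7·(8/3)²·(4/5)²·(3·(4/3)·4-(3·(4/3)+(8/3))·(4/5))/(6·4³·50000) = -112/6328125 m
Superposition: y = Σ y_i = -305053/3955078125 m ≈ -0.000077 m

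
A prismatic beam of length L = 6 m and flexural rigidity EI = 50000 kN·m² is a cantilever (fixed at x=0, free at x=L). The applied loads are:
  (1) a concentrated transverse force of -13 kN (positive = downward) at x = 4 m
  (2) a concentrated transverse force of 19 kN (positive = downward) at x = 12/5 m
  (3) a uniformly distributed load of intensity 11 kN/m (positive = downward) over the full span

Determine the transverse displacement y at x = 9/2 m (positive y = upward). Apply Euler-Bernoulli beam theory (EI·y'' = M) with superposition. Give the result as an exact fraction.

y(9/2) = -51045647/2400000000 m

Load 1 — point force P=-13 kN at a=4 m (b=L-a=2):
  y_1 = -Pa²(3x-a)/(6EI)  [x>a] = -(-13)·4²·(3·(9/2)-4)/(6·50000) = 247/37500 m
Load 2 — point force P=19 kN at a=12/5 m (b=L-a=18/5):
  y_2 = -Pa²(3x-a)/(6EI)  [x>a] = -19·(12/5)²·(3·(9/2)-(12/5))/(6·50000) = -6327/1562500 m
Load 3 — uniform load w=11 kN/m over full span:
  y_3 = -wx²(x²-4Lx+6L²)/(24EI) = -11·(9/2)²·((9/2)²-4·6·(9/2)+6·6²)/(24·50000) = -152361/6400000 m
Superposition: y = Σ y_i = -51045647/2400000000 m ≈ -0.021269 m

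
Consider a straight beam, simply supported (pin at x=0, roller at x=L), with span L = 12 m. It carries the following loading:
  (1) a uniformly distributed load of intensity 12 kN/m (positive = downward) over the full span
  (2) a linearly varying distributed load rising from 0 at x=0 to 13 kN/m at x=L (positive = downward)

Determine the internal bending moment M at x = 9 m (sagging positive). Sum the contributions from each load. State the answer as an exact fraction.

Load 1 — uniform load w=12 kN/m over full span:
  M_1 = wx(L-x)/2 = 12·9·(12-9)/2 = 162 kN·m
Load 2 — triangular load w₀=13 kN/m (0→w₀ over full span):
  M_2 = w₀Lx/6 - w₀x³/(6L) = 13·12·9/6 - 13·9³/(6·12) = 819/8 kN·m
Superposition: M = Σ M_i = 2115/8 kN·m ≈ 264.375000 kN·m

M(9) = 2115/8 kN·m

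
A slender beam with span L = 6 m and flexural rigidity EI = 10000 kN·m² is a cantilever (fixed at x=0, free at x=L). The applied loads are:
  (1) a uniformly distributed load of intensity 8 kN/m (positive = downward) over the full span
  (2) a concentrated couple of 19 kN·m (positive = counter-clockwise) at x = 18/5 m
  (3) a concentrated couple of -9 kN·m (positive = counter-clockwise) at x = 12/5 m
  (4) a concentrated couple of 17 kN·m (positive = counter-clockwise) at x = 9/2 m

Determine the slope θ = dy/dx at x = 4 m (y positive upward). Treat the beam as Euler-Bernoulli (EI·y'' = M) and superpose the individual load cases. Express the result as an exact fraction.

Load 1 — uniform load w=8 kN/m over full span:
  θ_1 = -wx(x²-3Lx+3L²)/(6EI) = -8·4·(4²-3·6·4+3·6²)/(6·10000) = -52/1875 rad
Load 2 — applied couple M₀=19 kN·m at a=18/5 m (b=L-a=12/5):
  θ_2 = M₀a/EI  [x>a] = 19·(18/5)/10000 = 171/25000 rad
Load 3 — applied couple M₀=-9 kN·m at a=12/5 m (b=L-a=18/5):
  θ_3 = M₀a/EI  [x>a] = (-9)·(12/5)/10000 = -27/12500 rad
Load 4 — applied couple M₀=17 kN·m at a=9/2 m (b=L-a=3/2):
  θ_4 = M₀x/EI  [x≤a] = 17·4/10000 = 17/2500 rad
Superposition: θ = Σ θ_i = -1219/75000 rad ≈ -0.016253 rad

θ(4) = -1219/75000 rad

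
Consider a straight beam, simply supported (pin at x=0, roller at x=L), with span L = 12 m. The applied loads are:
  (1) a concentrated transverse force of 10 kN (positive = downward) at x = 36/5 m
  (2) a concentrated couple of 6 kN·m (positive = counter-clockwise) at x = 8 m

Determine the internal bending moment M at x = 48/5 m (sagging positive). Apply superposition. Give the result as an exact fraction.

Load 1 — point force P=10 kN at a=36/5 m (b=L-a=24/5):
  M_1 = Pa(L-x)/L  [x>a] = 10·(36/5)·(12-(48/5))/12 = 72/5 kN·m
Load 2 — applied couple M₀=6 kN·m at a=8 m (b=L-a=4):
  M_2 = M₀x/L - M₀  [x>a] = 6·(48/5)/12 - 6 = -6/5 kN·m
Superposition: M = Σ M_i = 66/5 kN·m ≈ 13.200000 kN·m

M(48/5) = 66/5 kN·m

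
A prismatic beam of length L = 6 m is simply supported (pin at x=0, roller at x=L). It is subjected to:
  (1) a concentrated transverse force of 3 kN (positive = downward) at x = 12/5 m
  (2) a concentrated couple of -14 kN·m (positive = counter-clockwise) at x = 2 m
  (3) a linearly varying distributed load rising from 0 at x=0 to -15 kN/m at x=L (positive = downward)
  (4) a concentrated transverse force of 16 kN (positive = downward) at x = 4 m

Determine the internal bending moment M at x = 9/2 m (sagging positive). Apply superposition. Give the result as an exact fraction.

M(9/2) = -1317/160 kN·m

Load 1 — point force P=3 kN at a=12/5 m (b=L-a=18/5):
  M_1 = Pa(L-x)/L  [x>a] = 3·(12/5)·(6-(9/2))/6 = 9/5 kN·m
Load 2 — applied couple M₀=-14 kN·m at a=2 m (b=L-a=4):
  M_2 = M₀x/L - M₀  [x>a] = (-14)·(9/2)/6 - (-14) = 7/2 kN·m
Load 3 — triangular load w₀=-15 kN/m (0→w₀ over full span):
  M_3 = w₀Lx/6 - w₀x³/(6L) = (-15)·6·(9/2)/6 - (-15)·(9/2)³/(6·6) = -945/32 kN·m
Load 4 — point force P=16 kN at a=4 m (b=L-a=2):
  M_4 = Pa(L-x)/L  [x>a] = 16·4·(6-(9/2))/6 = 16 kN·m
Superposition: M = Σ M_i = -1317/160 kN·m ≈ -8.231250 kN·m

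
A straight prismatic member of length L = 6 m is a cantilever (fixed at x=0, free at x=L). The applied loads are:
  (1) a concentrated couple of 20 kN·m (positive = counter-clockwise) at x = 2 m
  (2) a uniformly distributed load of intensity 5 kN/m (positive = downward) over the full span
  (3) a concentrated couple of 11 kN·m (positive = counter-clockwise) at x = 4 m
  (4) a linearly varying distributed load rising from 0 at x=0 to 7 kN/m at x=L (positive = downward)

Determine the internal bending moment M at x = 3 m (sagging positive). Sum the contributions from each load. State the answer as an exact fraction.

Load 1 — applied couple M₀=20 kN·m at a=2 m (b=L-a=4):
  M_1 = 0  [x>a] = 0 kN·m
Load 2 — uniform load w=5 kN/m over full span:
  M_2 = -w(L-x)²/2 = -5·(6-3)²/2 = -45/2 kN·m
Load 3 — applied couple M₀=11 kN·m at a=4 m (b=L-a=2):
  M_3 = M₀  [x≤a] = 11 = 11 kN·m
Load 4 — triangular load w₀=7 kN/m (0→w₀ over full span):
  M_4 = w₀Lx/2 - w₀L²/3 - w₀x³/(6L) = 7·6·3/2 - 7·6²/3 - 7·3³/(6·6) = -105/4 kN·m
Superposition: M = Σ M_i = -151/4 kN·m ≈ -37.750000 kN·m

M(3) = -151/4 kN·m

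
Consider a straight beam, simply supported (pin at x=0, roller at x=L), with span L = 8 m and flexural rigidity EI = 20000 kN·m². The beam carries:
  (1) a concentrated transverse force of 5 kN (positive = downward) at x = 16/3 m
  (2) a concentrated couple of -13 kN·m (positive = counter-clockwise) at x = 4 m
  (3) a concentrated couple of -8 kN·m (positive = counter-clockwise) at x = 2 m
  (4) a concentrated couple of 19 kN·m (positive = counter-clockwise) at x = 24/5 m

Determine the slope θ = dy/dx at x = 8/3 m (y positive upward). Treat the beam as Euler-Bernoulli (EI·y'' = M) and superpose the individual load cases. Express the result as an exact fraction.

θ(8/3) = -43751/40500000 rad

Load 1 — point force P=5 kN at a=16/3 m (b=L-a=8/3):
  θ_1 = -Pb(L²-b²-3x²)/(6LEI)  [x≤a] = -5·(8/3)·(8²-(8/3)²-3·(8/3)²)/(6·8·20000) = -1/2025 rad
Load 2 — applied couple M₀=-13 kN·m at a=4 m (b=L-a=4):
  θ_2 = (M₀x²/(2L)+C₁)/EI  [x≤a] with C₁=M₀(3b²-L²)/(6L)=13/3 = ((-13)·(8/3)²/(2·8)+(13/3))/20000 = -13/180000 rad
Load 3 — applied couple M₀=-8 kN·m at a=2 m (b=L-a=6):
  θ_3 = (M₀x²/(2L)-M₀(x-a)+C₁)/EI  [x>a] with C₁=M₀(3b²-L²)/(6L)=-22/3 = ((-8)·(8/3)²/(2·8)-(-8)·((8/3)-2)+(-22/3))/20000 = -1/3600 rad
Load 4 — applied couple M₀=19 kN·m at a=24/5 m (b=L-a=16/5):
  θ_4 = (M₀x²/(2L)+C₁)/EI  [x≤a] with C₁=M₀(3b²-L²)/(6L)=-988/75 = (19·(8/3)²/(2·8)+(-988/75))/20000 = -133/562500 rad
Superposition: θ = Σ θ_i = -43751/40500000 rad ≈ -0.001080 rad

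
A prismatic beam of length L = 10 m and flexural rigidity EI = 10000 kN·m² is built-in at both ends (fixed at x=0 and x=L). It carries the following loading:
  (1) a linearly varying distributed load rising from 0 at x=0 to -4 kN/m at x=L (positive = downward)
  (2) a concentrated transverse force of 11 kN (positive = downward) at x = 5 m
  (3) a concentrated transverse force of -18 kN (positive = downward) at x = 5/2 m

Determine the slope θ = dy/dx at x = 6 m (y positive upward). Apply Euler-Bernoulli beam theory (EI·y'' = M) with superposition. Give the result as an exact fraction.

θ(6) = -133/200000 rad

Load 1 — triangular load w₀=-4 kN/m (0→w₀ over full span):
  θ_1 = -w₀(2x(L-x)(L-2x)(x+2L)+x²(L-x)²)/(120LEI) = -(-4)·(2·6·(10-6)·(10-2·6)·(6+2·10)+6²·(10-6)²)/(120·10·10000) = -2/3125 rad
Load 2 — point force P=11 kN at a=5 m (b=L-a=5):
  θ_2 = Pa²(L-x)(2bL-(3b+a)(L-x))/(2L³EI)  [x>a] = 11·5²·(10-6)·(2·5·10-(3·5+5)·(10-6))/(2·10³·10000) = 11/10000 rad
Load 3 — point force P=-18 kN at a=5/2 m (b=L-a=15/2):
  θ_3 = Pa²(L-x)(2bL-(3b+a)(L-x))/(2L³EI)  [x>a] = (-18)·(5/2)²·(10-6)·(2·(15/2)·10-(3·(15/2)+(5/2))·(10-6))/(2·10³·10000) = -9/8000 rad
Superposition: θ = Σ θ_i = -133/200000 rad ≈ -0.000665 rad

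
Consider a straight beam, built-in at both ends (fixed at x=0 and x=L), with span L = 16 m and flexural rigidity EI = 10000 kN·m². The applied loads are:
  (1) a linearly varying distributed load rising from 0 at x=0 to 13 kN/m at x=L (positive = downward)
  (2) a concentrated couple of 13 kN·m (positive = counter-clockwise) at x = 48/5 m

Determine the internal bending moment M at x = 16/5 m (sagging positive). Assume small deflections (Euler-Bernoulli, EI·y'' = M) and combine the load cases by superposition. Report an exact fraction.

Load 1 — triangular load w₀=13 kN/m (0→w₀ over full span):
  M_1 = 3w₀Lx/20 - w₀L²/30 - w₀x³/(6L) = 3·13·16·(16/5)/20 - 13·16²/30 - 13·(16/5)³/(6·16) = -5824/375 kN·m
Load 2 — applied couple M₀=13 kN·m at a=48/5 m (b=L-a=32/5):
  M_2 = R_Ax - M_A  [x≤a] with R_A=117/100, M_A=104/25 = (117/100)·(16/5) - (104/25) = -52/125 kN·m
Superposition: M = Σ M_i = -1196/75 kN·m ≈ -15.946667 kN·m

M(16/5) = -1196/75 kN·m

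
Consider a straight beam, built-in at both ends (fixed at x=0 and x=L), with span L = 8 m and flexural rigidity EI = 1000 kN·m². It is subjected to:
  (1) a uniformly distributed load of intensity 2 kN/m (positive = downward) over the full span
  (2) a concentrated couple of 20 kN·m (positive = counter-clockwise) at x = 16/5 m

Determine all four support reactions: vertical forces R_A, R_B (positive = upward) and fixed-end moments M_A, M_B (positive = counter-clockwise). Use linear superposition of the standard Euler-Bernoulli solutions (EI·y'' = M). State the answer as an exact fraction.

Load 1 — uniform load w=2 kN/m over full span:
  R_A = wL/2 = 2·8/2 = 8 kN
  M_A = wL²/12 = 2·8²/12 = 32/3 kN·m
  R_B = wL/2 = 2·8/2 = 8 kN
  M_B = -wL²/12 = -2·8²/12 = -32/3 kN·m
Load 2 — applied couple M₀=20 kN·m at a=16/5 m (b=L-a=24/5):
  R_A = 6M₀ab/L³ = 6·20·(16/5)·(24/5)/8³ = 18/5 kN
  M_A = M₀b(2a-b)/L² = 20·(24/5)·(2·(16/5)-(24/5))/8² = 12/5 kN·m
  R_B = -6M₀ab/L³ = -6·20·(16/5)·(24/5)/8³ = -18/5 kN
  M_B = M₀a(2b-a)/L² = 20·(16/5)·(2·(24/5)-(16/5))/8² = 32/5 kN·m
Superposition: R_A = 58/5 kN, M_A = 196/15 kN·m, R_B = 22/5 kN, M_B = -64/15 kN·m

R_A = 58/5 kN, M_A = 196/15 kN·m, R_B = 22/5 kN, M_B = -64/15 kN·m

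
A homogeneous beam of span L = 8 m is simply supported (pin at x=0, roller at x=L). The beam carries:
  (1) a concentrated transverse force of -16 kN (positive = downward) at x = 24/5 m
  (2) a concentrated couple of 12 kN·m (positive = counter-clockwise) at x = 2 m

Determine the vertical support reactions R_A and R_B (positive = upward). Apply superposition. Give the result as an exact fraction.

R_A = -49/10 kN, R_B = -111/10 kN

Load 1 — point force P=-16 kN at a=24/5 m (b=L-a=16/5):
  R_A = Pb/L = (-16)·(16/5)/8 = -32/5 kN
  R_B = Pa/L = (-16)·(24/5)/8 = -48/5 kN
Load 2 — applied couple M₀=12 kN·m at a=2 m (b=L-a=6):
  R_A = M₀/L = 12/8 = 3/2 kN
  R_B = -M₀/L = -12/8 = -3/2 kN
Superposition: R_A = -49/10 kN, R_B = -111/10 kN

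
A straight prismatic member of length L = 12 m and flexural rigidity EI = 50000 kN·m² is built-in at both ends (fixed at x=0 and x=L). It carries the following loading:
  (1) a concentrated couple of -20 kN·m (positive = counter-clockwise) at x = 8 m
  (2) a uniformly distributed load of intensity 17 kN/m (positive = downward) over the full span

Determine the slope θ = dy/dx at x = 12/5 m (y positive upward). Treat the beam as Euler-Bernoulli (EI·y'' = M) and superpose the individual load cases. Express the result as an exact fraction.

Load 1 — applied couple M₀=-20 kN·m at a=8 m (b=L-a=4):
  θ_1 = (R_Ax²/2 - M_Ax)/EI  [x≤a] with R_A=-20/9, M_A=-20/3 = ((-20/9)·(12/5)²/2 - (-20/3)·(12/5))/50000 = 3/15625 rad
Load 2 — uniform load w=17 kN/m over full span:
  θ_2 = -wx(L-x)(L-2x)/(12EI) = -17·(12/5)·(12-(12/5))·(12-2·(12/5))/(12·50000) = -1836/390625 rad
Superposition: θ = Σ θ_i = -1761/390625 rad ≈ -0.004508 rad

θ(12/5) = -1761/390625 rad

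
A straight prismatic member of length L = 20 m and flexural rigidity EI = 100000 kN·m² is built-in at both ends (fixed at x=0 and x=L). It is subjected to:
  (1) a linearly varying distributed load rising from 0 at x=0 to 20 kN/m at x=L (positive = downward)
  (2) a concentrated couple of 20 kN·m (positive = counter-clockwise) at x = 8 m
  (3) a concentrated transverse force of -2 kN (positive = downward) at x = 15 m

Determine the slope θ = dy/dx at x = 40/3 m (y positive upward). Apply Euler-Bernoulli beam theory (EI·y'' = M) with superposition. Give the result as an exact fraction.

Load 1 — triangular load w₀=20 kN/m (0→w₀ over full span):
  θ_1 = -w₀(2x(L-x)(L-2x)(x+2L)+x²(L-x)²)/(120LEI) = -20·(2·(40/3)·(20-(40/3))·(20-2·(40/3))·((40/3)+2·20)+(40/3)²·(20-(40/3))²)/(120·20·100000) = 28/6075 rad
Load 2 — applied couple M₀=20 kN·m at a=8 m (b=L-a=12):
  θ_2 = (R_Ax²/2 - M_Ax - M₀(x-a))/EI  [x>a] with R_A=36/25, M_A=12/5 = ((36/25)·(40/3)²/2 - (12/5)·(40/3) - 20·((40/3)-8))/100000 = -1/9375 rad
Load 3 — point force P=-2 kN at a=15 m (b=L-a=5):
  θ_3 = -Pb²x(2aL-(3a+b)x)/(2L³EI)  [x≤a] = -(-2)·5²·(40/3)·(2·15·20-(3·15+5)·(40/3))/(2·20³·100000) = -1/36000 rad
Superposition: θ = Σ θ_i = 108733/24300000 rad ≈ 0.004475 rad

θ(40/3) = 108733/24300000 rad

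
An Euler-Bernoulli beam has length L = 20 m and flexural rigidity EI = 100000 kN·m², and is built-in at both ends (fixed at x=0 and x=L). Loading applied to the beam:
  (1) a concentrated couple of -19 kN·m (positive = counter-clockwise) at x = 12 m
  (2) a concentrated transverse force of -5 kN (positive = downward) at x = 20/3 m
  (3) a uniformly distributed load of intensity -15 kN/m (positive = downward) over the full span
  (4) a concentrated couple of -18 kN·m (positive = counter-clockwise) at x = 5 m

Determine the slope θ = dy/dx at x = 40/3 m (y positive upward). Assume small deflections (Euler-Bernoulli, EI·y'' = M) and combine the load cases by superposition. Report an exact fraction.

θ(40/3) = -925243/121500000 rad

Load 1 — applied couple M₀=-19 kN·m at a=12 m (b=L-a=8):
  θ_1 = (R_Ax²/2 - M_Ax - M₀(x-a))/EI  [x>a] with R_A=-171/125, M_A=-152/25 = ((-171/125)·(40/3)²/2 - (-152/25)·(40/3) - (-19)·((40/3)-12))/100000 = -19/125000 rad
Load 2 — point force P=-5 kN at a=20/3 m (b=L-a=40/3):
  θ_2 = Pa²(L-x)(2bL-(3b+a)(L-x))/(2L³EI)  [x>a] = (-5)·(20/3)²·(20-(40/3))·(2·(40/3)·20-(3·(40/3)+(20/3))·(20-(40/3)))/(2·20³·100000) = -1/4860 rad
Load 3 — uniform load w=-15 kN/m over full span:
  θ_3 = -wx(L-x)(L-2x)/(12EI) = -(-15)·(40/3)·(20-(40/3))·(20-2·(40/3))/(12·100000) = -1/135 rad
Load 4 — applied couple M₀=-18 kN·m at a=5 m (b=L-a=15):
  θ_4 = (R_Ax²/2 - M_Ax - M₀(x-a))/EI  [x>a] with R_A=-81/80, M_A=27/8 = ((-81/80)·(40/3)²/2 - (27/8)·(40/3) - (-18)·((40/3)-5))/100000 = 3/20000 rad
Superposition: θ = Σ θ_i = -925243/121500000 rad ≈ -0.007615 rad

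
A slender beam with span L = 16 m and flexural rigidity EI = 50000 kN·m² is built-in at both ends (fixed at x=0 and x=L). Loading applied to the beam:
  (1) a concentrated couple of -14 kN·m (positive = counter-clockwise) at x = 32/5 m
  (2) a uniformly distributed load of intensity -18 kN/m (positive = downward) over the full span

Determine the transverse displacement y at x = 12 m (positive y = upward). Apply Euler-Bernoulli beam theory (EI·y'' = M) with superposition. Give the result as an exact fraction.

Load 1 — applied couple M₀=-14 kN·m at a=32/5 m (b=L-a=48/5):
  y_1 = (R_Ax³/6 - M_Ax²/2 - M₀(x-a)²/2)/EI  [x>a] with R_A=-63/50, M_A=-42/25 = ((-63/50)·12³/6 - (-42/25)·12²/2 - (-14)·(12-(32/5))²/2)/50000 = -7/15625 m
Load 2 — uniform load w=-18 kN/m over full span:
  y_2 = -wx²(L-x)²/(24EI) = -(-18)·12²·(16-12)²/(24·50000) = 108/3125 m
Superposition: y = Σ y_i = 533/15625 m ≈ 0.034112 m

y(12) = 533/15625 m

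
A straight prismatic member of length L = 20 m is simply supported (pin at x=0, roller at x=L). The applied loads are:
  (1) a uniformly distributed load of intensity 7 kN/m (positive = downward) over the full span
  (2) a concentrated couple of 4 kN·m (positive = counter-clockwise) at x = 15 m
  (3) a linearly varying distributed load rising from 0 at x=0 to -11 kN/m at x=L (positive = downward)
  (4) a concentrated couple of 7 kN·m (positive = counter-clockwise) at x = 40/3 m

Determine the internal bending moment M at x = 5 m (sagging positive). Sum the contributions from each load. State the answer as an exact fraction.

M(5) = 747/8 kN·m

Load 1 — uniform load w=7 kN/m over full span:
  M_1 = wx(L-x)/2 = 7·5·(20-5)/2 = 525/2 kN·m
Load 2 — applied couple M₀=4 kN·m at a=15 m (b=L-a=5):
  M_2 = M₀x/L  [x≤a] = 4·5/20 = 1 kN·m
Load 3 — triangular load w₀=-11 kN/m (0→w₀ over full span):
  M_3 = w₀Lx/6 - w₀x³/(6L) = (-11)·20·5/6 - (-11)·5³/(6·20) = -1375/8 kN·m
Load 4 — applied couple M₀=7 kN·m at a=40/3 m (b=L-a=20/3):
  M_4 = M₀x/L  [x≤a] = 7·5/20 = 7/4 kN·m
Superposition: M = Σ M_i = 747/8 kN·m ≈ 93.375000 kN·m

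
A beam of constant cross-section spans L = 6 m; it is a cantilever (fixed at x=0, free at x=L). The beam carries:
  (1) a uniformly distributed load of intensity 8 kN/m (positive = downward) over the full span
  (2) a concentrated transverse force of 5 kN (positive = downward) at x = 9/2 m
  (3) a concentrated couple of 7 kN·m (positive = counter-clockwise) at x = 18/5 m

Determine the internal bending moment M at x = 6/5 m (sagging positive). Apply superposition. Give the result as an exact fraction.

Load 1 — uniform load w=8 kN/m over full span:
  M_1 = -w(L-x)²/2 = -8·(6-(6/5))²/2 = -2304/25 kN·m
Load 2 — point force P=5 kN at a=9/2 m (b=L-a=3/2):
  M_2 = -P(a-x)  [x≤a] = -5·((9/2)-(6/5)) = -33/2 kN·m
Load 3 — applied couple M₀=7 kN·m at a=18/5 m (b=L-a=12/5):
  M_3 = M₀  [x≤a] = 7 = 7 kN·m
Superposition: M = Σ M_i = -5083/50 kN·m ≈ -101.660000 kN·m

M(6/5) = -5083/50 kN·m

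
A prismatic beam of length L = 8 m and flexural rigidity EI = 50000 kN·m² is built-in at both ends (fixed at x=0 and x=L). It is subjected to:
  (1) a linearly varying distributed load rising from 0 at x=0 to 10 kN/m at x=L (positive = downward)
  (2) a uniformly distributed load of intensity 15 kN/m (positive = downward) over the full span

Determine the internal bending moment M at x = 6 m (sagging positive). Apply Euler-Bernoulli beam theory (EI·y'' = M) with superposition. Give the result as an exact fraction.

Load 1 — triangular load w₀=10 kN/m (0→w₀ over full span):
  M_1 = 3w₀Lx/20 - w₀L²/30 - w₀x³/(6L) = 3·10·8·6/20 - 10·8²/30 - 10·6³/(6·8) = 17/3 kN·m
Load 2 — uniform load w=15 kN/m over full span:
  M_2 = wLx/2 - wL²/12 - wx²/2 = 15·8·6/2 - 15·8²/12 - 15·6²/2 = 10 kN·m
Superposition: M = Σ M_i = 47/3 kN·m ≈ 15.666667 kN·m

M(6) = 47/3 kN·m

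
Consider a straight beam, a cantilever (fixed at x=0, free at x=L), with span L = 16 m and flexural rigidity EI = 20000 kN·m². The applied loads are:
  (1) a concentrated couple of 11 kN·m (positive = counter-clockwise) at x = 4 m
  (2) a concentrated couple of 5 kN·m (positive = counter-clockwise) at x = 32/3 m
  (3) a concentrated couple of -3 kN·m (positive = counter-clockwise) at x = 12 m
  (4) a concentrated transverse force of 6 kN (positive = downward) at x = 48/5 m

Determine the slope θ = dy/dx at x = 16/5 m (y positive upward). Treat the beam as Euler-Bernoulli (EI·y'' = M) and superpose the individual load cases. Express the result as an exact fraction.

θ(16/5) = -7/1250 rad

Load 1 — applied couple M₀=11 kN·m at a=4 m (b=L-a=12):
  θ_1 = M₀x/EI  [x≤a] = 11·(16/5)/20000 = 11/6250 rad
Load 2 — applied couple M₀=5 kN·m at a=32/3 m (b=L-a=16/3):
  θ_2 = M₀x/EI  [x≤a] = 5·(16/5)/20000 = 1/1250 rad
Load 3 — applied couple M₀=-3 kN·m at a=12 m (b=L-a=4):
  θ_3 = M₀x/EI  [x≤a] = (-3)·(16/5)/20000 = -3/6250 rad
Load 4 — point force P=6 kN at a=48/5 m (b=L-a=32/5):
  θ_4 = -Px(2a-x)/(2EI)  [x≤a] = -6·(16/5)·(2·(48/5)-(16/5))/(2·20000) = -24/3125 rad
Superposition: θ = Σ θ_i = -7/1250 rad ≈ -0.005600 rad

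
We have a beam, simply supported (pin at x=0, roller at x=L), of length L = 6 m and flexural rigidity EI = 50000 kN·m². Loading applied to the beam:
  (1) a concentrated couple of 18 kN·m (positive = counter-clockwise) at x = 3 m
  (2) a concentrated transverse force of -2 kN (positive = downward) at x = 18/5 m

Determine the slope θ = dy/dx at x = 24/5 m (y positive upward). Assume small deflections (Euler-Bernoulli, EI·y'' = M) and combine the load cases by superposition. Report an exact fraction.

Load 1 — applied couple M₀=18 kN·m at a=3 m (b=L-a=3):
  θ_1 = (M₀x²/(2L)-M₀(x-a)+C₁)/EI  [x>a] with C₁=M₀(3b²-L²)/(6L)=-9/2 = (18·(24/5)²/(2·6)-18·((24/5)-3)+(-9/2))/50000 = -117/2500000 rad
Load 2 — point force P=-2 kN at a=18/5 m (b=L-a=12/5):
  θ_2 = -Pa(2L²-6Lx+3x²+a²)/(6LEI)  [x>a] = -(-2)·(18/5)·(2·6²-6·6·(24/5)+3·(24/5)²+(18/5)²)/(6·6·50000) = -117/1562500 rad
Superposition: θ = Σ θ_i = -1521/12500000 rad ≈ -0.000122 rad

θ(24/5) = -1521/12500000 rad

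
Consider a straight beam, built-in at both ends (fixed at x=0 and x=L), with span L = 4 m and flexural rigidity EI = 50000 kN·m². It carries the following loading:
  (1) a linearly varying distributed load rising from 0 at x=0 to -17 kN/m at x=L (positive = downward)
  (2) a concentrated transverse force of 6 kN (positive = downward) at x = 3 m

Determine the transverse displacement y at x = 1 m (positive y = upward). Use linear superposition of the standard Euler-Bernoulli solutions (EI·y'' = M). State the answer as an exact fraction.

Load 1 — triangular load w₀=-17 kN/m (0→w₀ over full span):
  y_1 = -w₀x²(L-x)²(x+2L)/(120LEI) = -(-17)·1²·(4-1)²·(1+2·4)/(120·4·50000) = 459/8000000 m
Load 2 — point force P=6 kN at a=3 m (b=L-a=1):
  y_2 = -Pb²x²(3aL-(3a+b)x)/(6L³EI)  [x≤a] = -6·1²·1²·(3·3·4-(3·3+1)·1)/(6·4³·50000) = -13/1600000 m
Superposition: y = Σ y_i = 197/4000000 m ≈ 0.000049 m

y(1) = 197/4000000 m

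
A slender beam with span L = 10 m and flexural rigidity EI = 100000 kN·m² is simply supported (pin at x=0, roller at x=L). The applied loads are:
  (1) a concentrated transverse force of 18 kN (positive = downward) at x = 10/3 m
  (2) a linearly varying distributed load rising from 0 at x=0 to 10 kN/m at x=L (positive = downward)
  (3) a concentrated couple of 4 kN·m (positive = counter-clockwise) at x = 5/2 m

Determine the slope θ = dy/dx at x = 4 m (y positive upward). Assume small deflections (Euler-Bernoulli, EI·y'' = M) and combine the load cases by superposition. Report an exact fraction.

Load 1 — point force P=18 kN at a=10/3 m (b=L-a=20/3):
  θ_1 = -Pa(2L²-6Lx+3x²+a²)/(6LEI)  [x>a] = -18·(10/3)·(2·10²-6·10·4+3·4²+(10/3)²)/(6·10·100000) = -43/225000 rad
Load 2 — triangular load w₀=10 kN/m (0→w₀ over full span):
  θ_2 = -w₀(7L⁴-30L²x²+15x⁴)/(360LEI) = -10·(7·10⁴-30·10²·4²+15·4⁴)/(360·10·100000) = -323/450000 rad
Load 3 — applied couple M₀=4 kN·m at a=5/2 m (b=L-a=15/2):
  θ_3 = (M₀x²/(2L)-M₀(x-a)+C₁)/EI  [x>a] with C₁=M₀(3b²-L²)/(6L)=55/12 = (4·4²/(2·10)-4·(4-(5/2))+(55/12))/100000 = 107/6000000 rad
Superposition: θ = Σ θ_i = -16039/18000000 rad ≈ -0.000891 rad

θ(4) = -16039/18000000 rad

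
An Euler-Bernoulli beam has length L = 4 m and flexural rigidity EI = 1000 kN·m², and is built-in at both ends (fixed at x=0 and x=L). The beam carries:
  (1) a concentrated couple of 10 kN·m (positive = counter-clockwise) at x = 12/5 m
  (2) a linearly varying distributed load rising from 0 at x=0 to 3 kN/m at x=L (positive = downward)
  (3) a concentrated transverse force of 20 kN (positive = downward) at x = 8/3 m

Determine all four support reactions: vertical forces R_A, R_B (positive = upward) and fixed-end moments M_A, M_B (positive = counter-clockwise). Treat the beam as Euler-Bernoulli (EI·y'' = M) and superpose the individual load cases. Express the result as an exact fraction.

R_A = 1429/135 kN, M_A = 1448/135 kN·m, R_B = 2081/135 kN, M_B = -1762/135 kN·m

Load 1 — applied couple M₀=10 kN·m at a=12/5 m (b=L-a=8/5):
  R_A = 6M₀ab/L³ = 6·10·(12/5)·(8/5)/4³ = 18/5 kN
  M_A = M₀b(2a-b)/L² = 10·(8/5)·(2·(12/5)-(8/5))/4² = 16/5 kN·m
  R_B = -6M₀ab/L³ = -6·10·(12/5)·(8/5)/4³ = -18/5 kN
  M_B = M₀a(2b-a)/L² = 10·(12/5)·(2·(8/5)-(12/5))/4² = 6/5 kN·m
Load 2 — triangular load w₀=3 kN/m (0→w₀ over full span):
  R_A = 3w₀L/20 = 3·3·4/20 = 9/5 kN
  M_A = w₀L²/30 = 3·4²/30 = 8/5 kN·m
  R_B = 7w₀L/20 = 7·3·4/20 = 21/5 kN
  M_B = -w₀L²/20 = -3·4²/20 = -12/5 kN·m
Load 3 — point force P=20 kN at a=8/3 m (b=L-a=4/3):
  R_A = Pb²(3a+b)/L³ = 20·(4/3)²·(3·(8/3)+(4/3))/4³ = 140/27 kN
  M_A = Pab²/L² = 20·(8/3)·(4/3)²/4² = 160/27 kN·m
  R_B = Pa²(a+3b)/L³ = 20·(8/3)²·((8/3)+3·(4/3))/4³ = 400/27 kN
  M_B = -Pa²b/L² = -20·(8/3)²·(4/3)/4² = -320/27 kN·m
Superposition: R_A = 1429/135 kN, M_A = 1448/135 kN·m, R_B = 2081/135 kN, M_B = -1762/135 kN·m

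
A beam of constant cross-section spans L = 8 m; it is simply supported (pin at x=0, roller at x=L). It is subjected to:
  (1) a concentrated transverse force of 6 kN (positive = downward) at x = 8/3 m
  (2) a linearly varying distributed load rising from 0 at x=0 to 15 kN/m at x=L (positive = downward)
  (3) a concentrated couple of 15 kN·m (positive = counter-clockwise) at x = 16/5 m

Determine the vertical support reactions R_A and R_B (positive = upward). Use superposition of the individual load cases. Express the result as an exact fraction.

Load 1 — point force P=6 kN at a=8/3 m (b=L-a=16/3):
  R_A = Pb/L = 6·(16/3)/8 = 4 kN
  R_B = Pa/L = 6·(8/3)/8 = 2 kN
Load 2 — triangular load w₀=15 kN/m (0→w₀ over full span):
  R_A = w₀L/6 = 15·8/6 = 20 kN
  R_B = w₀L/3 = 15·8/3 = 40 kN
Load 3 — applied couple M₀=15 kN·m at a=16/5 m (b=L-a=24/5):
  R_A = M₀/L = 15/8 kN
  R_B = -M₀/L = -15/8 kN
Superposition: R_A = 207/8 kN, R_B = 321/8 kN

R_A = 207/8 kN, R_B = 321/8 kN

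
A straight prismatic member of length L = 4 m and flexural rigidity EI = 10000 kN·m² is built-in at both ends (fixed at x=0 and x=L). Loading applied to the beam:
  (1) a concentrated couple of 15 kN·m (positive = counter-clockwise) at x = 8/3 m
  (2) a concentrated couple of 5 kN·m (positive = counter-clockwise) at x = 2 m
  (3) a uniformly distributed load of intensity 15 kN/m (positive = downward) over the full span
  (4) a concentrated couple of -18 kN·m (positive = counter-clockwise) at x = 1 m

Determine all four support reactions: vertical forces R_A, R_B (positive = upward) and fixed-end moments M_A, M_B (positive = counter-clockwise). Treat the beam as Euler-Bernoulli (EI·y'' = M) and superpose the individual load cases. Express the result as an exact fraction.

Load 1 — applied couple M₀=15 kN·m at a=8/3 m (b=L-a=4/3):
  R_A = 6M₀ab/L³ = 6·15·(8/3)·(4/3)/4³ = 5 kN
  M_A = M₀b(2a-b)/L² = 15·(4/3)·(2·(8/3)-(4/3))/4² = 5 kN·m
  R_B = -6M₀ab/L³ = -6·15·(8/3)·(4/3)/4³ = -5 kN
  M_B = M₀a(2b-a)/L² = 15·(8/3)·(2·(4/3)-(8/3))/4² = 0 kN·m
Load 2 — applied couple M₀=5 kN·m at a=2 m (b=L-a=2):
  R_A = 6M₀ab/L³ = 6·5·2·2/4³ = 15/8 kN
  M_A = M₀b(2a-b)/L² = 5·2·(2·2-2)/4² = 5/4 kN·m
  R_B = -6M₀ab/L³ = -6·5·2·2/4³ = -15/8 kN
  M_B = M₀a(2b-a)/L² = 5·2·(2·2-2)/4² = 5/4 kN·m
Load 3 — uniform load w=15 kN/m over full span:
  R_A = wL/2 = 15·4/2 = 30 kN
  M_A = wL²/12 = 15·4²/12 = 20 kN·m
  R_B = wL/2 = 15·4/2 = 30 kN
  M_B = -wL²/12 = -15·4²/12 = -20 kN·m
Load 4 — applied couple M₀=-18 kN·m at a=1 m (b=L-a=3):
  R_A = 6M₀ab/L³ = 6·(-18)·1·3/4³ = -81/16 kN
  M_A = M₀b(2a-b)/L² = (-18)·3·(2·1-3)/4² = 27/8 kN·m
  R_B = -6M₀ab/L³ = -6·(-18)·1·3/4³ = 81/16 kN
  M_B = M₀a(2b-a)/L² = (-18)·1·(2·3-1)/4² = -45/8 kN·m
Superposition: R_A = 509/16 kN, M_A = 237/8 kN·m, R_B = 451/16 kN, M_B = -195/8 kN·m

R_A = 509/16 kN, M_A = 237/8 kN·m, R_B = 451/16 kN, M_B = -195/8 kN·m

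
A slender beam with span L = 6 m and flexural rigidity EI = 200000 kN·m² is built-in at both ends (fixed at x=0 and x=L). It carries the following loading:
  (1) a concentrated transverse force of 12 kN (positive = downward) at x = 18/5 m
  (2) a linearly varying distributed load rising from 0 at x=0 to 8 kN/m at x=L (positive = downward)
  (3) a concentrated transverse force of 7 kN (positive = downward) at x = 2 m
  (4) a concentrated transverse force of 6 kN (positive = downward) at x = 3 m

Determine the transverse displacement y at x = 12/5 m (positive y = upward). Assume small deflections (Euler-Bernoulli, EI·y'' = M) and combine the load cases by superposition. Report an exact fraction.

y(12/5) = -2673/15625000 m

Load 1 — point force P=12 kN at a=18/5 m (b=L-a=12/5):
  y_1 = -Pb²x²(3aL-(3a+b)x)/(6L³EI)  [x≤a] = -12·(12/5)²·(12/5)²·(3·(18/5)·6-(3·(18/5)+(12/5))·(12/5))/(6·6³·200000) = -2484/48828125 m
Load 2 — triangular load w₀=8 kN/m (0→w₀ over full span):
  y_2 = -w₀x²(L-x)²(x+2L)/(120LEI) = -8·(12/5)²·(6-(12/5))²·((12/5)+2·6)/(120·6·200000) = -2916/48828125 m
Load 3 — point force P=7 kN at a=2 m (b=L-a=4):
  y_3 = -Pa²(L-x)²(3bL-(3b+a)(L-x))/(6L³EI)  [x>a] = -7·2²·(6-(12/5))²·(3·4·6-(3·4+2)·(6-(12/5)))/(6·6³·200000) = -189/6250000 m
Load 4 — point force P=6 kN at a=3 m (b=L-a=3):
  y_4 = -Pb²x²(3aL-(3a+b)x)/(6L³EI)  [x≤a] = -6·3²·(12/5)²·(3·3·6-(3·3+3)·(12/5))/(6·6³·200000) = -189/6250000 m
Superposition: y = Σ y_i = -2673/15625000 m ≈ -0.000171 m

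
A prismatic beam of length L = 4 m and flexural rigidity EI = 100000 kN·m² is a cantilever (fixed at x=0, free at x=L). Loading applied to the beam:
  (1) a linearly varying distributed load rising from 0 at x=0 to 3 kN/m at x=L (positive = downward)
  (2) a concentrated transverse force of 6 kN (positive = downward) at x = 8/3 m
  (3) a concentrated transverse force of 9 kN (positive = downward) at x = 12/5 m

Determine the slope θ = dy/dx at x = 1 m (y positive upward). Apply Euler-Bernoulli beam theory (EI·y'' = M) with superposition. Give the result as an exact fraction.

Load 1 — triangular load w₀=3 kN/m (0→w₀ over full span):
  θ_1 = (w₀Lx²/4-w₀L²x/3-w₀x⁴/(24L))/EI = (3·4·1²/4-3·4²·1/3-3·1⁴/(24·4))/100000 = -417/3200000 rad
Load 2 — point force P=6 kN at a=8/3 m (b=L-a=4/3):
  θ_2 = -Px(2a-x)/(2EI)  [x≤a] = -6·1·(2·(8/3)-1)/(2·100000) = -13/100000 rad
Load 3 — point force P=9 kN at a=12/5 m (b=L-a=8/5):
  θ_3 = -Px(2a-x)/(2EI)  [x≤a] = -9·1·(2·(12/5)-1)/(2·100000) = -171/1000000 rad
Superposition: θ = Σ θ_i = -6901/16000000 rad ≈ -0.000431 rad

θ(1) = -6901/16000000 rad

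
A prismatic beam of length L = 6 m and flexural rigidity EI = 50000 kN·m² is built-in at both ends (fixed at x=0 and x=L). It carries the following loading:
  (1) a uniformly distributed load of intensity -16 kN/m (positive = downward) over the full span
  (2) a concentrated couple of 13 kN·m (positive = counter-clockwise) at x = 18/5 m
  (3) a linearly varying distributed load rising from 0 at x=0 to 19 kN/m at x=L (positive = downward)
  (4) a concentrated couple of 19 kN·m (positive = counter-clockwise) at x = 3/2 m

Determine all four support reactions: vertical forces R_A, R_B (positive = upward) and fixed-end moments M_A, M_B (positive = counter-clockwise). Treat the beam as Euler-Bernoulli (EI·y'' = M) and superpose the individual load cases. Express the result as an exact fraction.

R_A = -9687/400 kN, M_A = -9841/400 kN·m, R_B = -5913/400 kN, M_B = 8519/400 kN·m

Load 1 — uniform load w=-16 kN/m over full span:
  R_A = wL/2 = (-16)·6/2 = -48 kN
  M_A = wL²/12 = (-16)·6²/12 = -48 kN·m
  R_B = wL/2 = (-16)·6/2 = -48 kN
  M_B = -wL²/12 = -(-16)·6²/12 = 48 kN·m
Load 2 — applied couple M₀=13 kN·m at a=18/5 m (b=L-a=12/5):
  R_A = 6M₀ab/L³ = 6·13·(18/5)·(12/5)/6³ = 78/25 kN
  M_A = M₀b(2a-b)/L² = 13·(12/5)·(2·(18/5)-(12/5))/6² = 104/25 kN·m
  R_B = -6M₀ab/L³ = -6·13·(18/5)·(12/5)/6³ = -78/25 kN
  M_B = M₀a(2b-a)/L² = 13·(18/5)·(2·(12/5)-(18/5))/6² = 39/25 kN·m
Load 3 — triangular load w₀=19 kN/m (0→w₀ over full span):
  R_A = 3w₀L/20 = 3·19·6/20 = 171/10 kN
  M_A = w₀L²/30 = 19·6²/30 = 114/5 kN·m
  R_B = 7w₀L/20 = 7·19·6/20 = 399/10 kN
  M_B = -w₀L²/20 = -19·6²/20 = -171/5 kN·m
Load 4 — applied couple M₀=19 kN·m at a=3/2 m (b=L-a=9/2):
  R_A = 6M₀ab/L³ = 6·19·(3/2)·(9/2)/6³ = 57/16 kN
  M_A = M₀b(2a-b)/L² = 19·(9/2)·(2·(3/2)-(9/2))/6² = -57/16 kN·m
  R_B = -6M₀ab/L³ = -6·19·(3/2)·(9/2)/6³ = -57/16 kN
  M_B = M₀a(2b-a)/L² = 19·(3/2)·(2·(9/2)-(3/2))/6² = 95/16 kN·m
Superposition: R_A = -9687/400 kN, M_A = -9841/400 kN·m, R_B = -5913/400 kN, M_B = 8519/400 kN·m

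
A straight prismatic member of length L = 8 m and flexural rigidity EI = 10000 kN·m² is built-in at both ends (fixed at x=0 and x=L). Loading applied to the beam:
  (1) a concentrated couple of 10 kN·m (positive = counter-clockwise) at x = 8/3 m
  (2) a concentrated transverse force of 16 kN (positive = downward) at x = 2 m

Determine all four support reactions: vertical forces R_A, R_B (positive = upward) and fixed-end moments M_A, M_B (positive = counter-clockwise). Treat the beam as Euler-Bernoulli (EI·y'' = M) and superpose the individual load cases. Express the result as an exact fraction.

R_A = 91/6 kN, M_A = 18 kN·m, R_B = 5/6 kN, M_B = -8/3 kN·m

Load 1 — applied couple M₀=10 kN·m at a=8/3 m (b=L-a=16/3):
  R_A = 6M₀ab/L³ = 6·10·(8/3)·(16/3)/8³ = 5/3 kN
  M_A = M₀b(2a-b)/L² = 10·(16/3)·(2·(8/3)-(16/3))/8² = 0 kN·m
  R_B = -6M₀ab/L³ = -6·10·(8/3)·(16/3)/8³ = -5/3 kN
  M_B = M₀a(2b-a)/L² = 10·(8/3)·(2·(16/3)-(8/3))/8² = 10/3 kN·m
Load 2 — point force P=16 kN at a=2 m (b=L-a=6):
  R_A = Pb²(3a+b)/L³ = 16·6²·(3·2+6)/8³ = 27/2 kN
  M_A = Pab²/L² = 16·2·6²/8² = 18 kN·m
  R_B = Pa²(a+3b)/L³ = 16·2²·(2+3·6)/8³ = 5/2 kN
  M_B = -Pa²b/L² = -16·2²·6/8² = -6 kN·m
Superposition: R_A = 91/6 kN, M_A = 18 kN·m, R_B = 5/6 kN, M_B = -8/3 kN·m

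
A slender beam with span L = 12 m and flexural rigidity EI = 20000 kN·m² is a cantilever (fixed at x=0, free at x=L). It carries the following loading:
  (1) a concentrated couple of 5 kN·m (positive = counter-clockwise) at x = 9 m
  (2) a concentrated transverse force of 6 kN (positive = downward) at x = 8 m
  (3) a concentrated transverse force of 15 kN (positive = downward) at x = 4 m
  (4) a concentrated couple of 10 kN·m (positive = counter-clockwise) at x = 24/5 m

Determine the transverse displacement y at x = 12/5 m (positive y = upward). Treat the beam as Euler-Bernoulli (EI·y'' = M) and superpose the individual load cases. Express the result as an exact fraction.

y(12/5) = -3429/312500 m

Load 1 — applied couple M₀=5 kN·m at a=9 m (b=L-a=3):
  y_1 = M₀x²/(2EI)  [x≤a] = 5·(12/5)²/(2·20000) = 9/12500 m
Load 2 — point force P=6 kN at a=8 m (b=L-a=4):
  y_2 = -Px²(3a-x)/(6EI)  [x≤a] = -6·(12/5)²·(3·8-(12/5))/(6·20000) = -486/78125 m
Load 3 — point force P=15 kN at a=4 m (b=L-a=8):
  y_3 = -Px²(3a-x)/(6EI)  [x≤a] = -15·(12/5)²·(3·4-(12/5))/(6·20000) = -108/15625 m
Load 4 — applied couple M₀=10 kN·m at a=24/5 m (b=L-a=36/5):
  y_4 = M₀x²/(2EI)  [x≤a] = 10·(12/5)²/(2·20000) = 9/6250 m
Superposition: y = Σ y_i = -3429/312500 m ≈ -0.010973 m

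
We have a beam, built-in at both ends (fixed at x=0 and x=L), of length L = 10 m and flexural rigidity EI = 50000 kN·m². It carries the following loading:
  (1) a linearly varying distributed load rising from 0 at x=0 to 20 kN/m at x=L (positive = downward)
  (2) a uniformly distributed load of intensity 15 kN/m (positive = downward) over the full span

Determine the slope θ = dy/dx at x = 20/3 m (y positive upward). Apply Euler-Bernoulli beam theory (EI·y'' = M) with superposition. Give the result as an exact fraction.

θ(20/3) = 73/24300 rad

Load 1 — triangular load w₀=20 kN/m (0→w₀ over full span):
  θ_1 = -w₀(2x(L-x)(L-2x)(x+2L)+x²(L-x)²)/(120LEI) = -20·(2·(20/3)·(10-(20/3))·(10-2·(20/3))·((20/3)+2·10)+(20/3)²·(10-(20/3))²)/(120·10·50000) = 7/6075 rad
Load 2 — uniform load w=15 kN/m over full span:
  θ_2 = -wx(L-x)(L-2x)/(12EI) = -15·(20/3)·(10-(20/3))·(10-2·(20/3))/(12·50000) = 1/540 rad
Superposition: θ = Σ θ_i = 73/24300 rad ≈ 0.003004 rad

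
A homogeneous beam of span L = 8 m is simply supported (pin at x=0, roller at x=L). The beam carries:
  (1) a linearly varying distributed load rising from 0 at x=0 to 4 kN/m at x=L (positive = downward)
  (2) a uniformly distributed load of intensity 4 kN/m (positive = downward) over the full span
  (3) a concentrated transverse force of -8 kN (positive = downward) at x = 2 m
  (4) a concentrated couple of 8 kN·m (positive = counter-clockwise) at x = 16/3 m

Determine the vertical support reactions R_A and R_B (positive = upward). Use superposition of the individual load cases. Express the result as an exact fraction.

Load 1 — triangular load w₀=4 kN/m (0→w₀ over full span):
  R_A = w₀L/6 = 4·8/6 = 16/3 kN
  R_B = w₀L/3 = 4·8/3 = 32/3 kN
Load 2 — uniform load w=4 kN/m over full span:
  R_A = wL/2 = 4·8/2 = 16 kN
  R_B = wL/2 = 4·8/2 = 16 kN
Load 3 — point force P=-8 kN at a=2 m (b=L-a=6):
  R_A = Pb/L = (-8)·6/8 = -6 kN
  R_B = Pa/L = (-8)·2/8 = -2 kN
Load 4 — applied couple M₀=8 kN·m at a=16/3 m (b=L-a=8/3):
  R_A = M₀/L = 8/8 = 1 kN
  R_B = -M₀/L = -8/8 = -1 kN
Superposition: R_A = 49/3 kN, R_B = 71/3 kN

R_A = 49/3 kN, R_B = 71/3 kN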